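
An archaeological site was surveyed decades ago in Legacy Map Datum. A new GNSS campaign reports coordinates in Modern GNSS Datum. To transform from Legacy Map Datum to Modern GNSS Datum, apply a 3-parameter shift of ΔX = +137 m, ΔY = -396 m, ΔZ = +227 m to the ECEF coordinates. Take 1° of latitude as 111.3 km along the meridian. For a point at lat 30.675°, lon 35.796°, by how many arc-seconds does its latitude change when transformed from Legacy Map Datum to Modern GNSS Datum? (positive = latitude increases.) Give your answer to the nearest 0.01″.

sin φ = 0.510168, cos φ = 0.860075, sin λ = 0.584901, cos λ = 0.811105.
North component: ΔN = −sin φ cos λ·ΔX − sin φ sin λ·ΔY + cos φ·ΔZ = −(0.510168)(0.811105)(137) − (0.510168)(0.584901)(-396) + (0.860075)(227) = 256.71 m.
1° of latitude spans 111300 m, so Δφ = 256.71 / 111300 × 3600 = 8.303″.

Δφ = 8.30″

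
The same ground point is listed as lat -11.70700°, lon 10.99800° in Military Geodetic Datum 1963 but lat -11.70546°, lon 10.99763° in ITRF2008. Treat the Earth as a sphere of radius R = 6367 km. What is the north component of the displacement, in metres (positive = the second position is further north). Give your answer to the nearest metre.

Δφ = -11.70546° − -11.70700° = +0.00154°; Δλ = 10.99763° − 10.99800° = -0.00037°.
1° along a meridian = πR/180 = 111125 m.
ΔN = Δφ × 111125 = 171.1 m; ΔE = Δλ × 111125 × cos(-11.70700°) = -0.00037 × 111125 × 0.979198 = -40.3 m.

ΔN = 171 m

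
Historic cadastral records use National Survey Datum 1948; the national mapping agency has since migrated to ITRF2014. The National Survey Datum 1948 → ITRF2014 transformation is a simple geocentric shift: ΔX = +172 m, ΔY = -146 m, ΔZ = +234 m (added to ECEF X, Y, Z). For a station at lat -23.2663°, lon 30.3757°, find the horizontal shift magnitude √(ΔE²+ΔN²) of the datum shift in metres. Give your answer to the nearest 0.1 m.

At φ = -23.2663°, λ = 30.3757°: sin φ = -0.395005, cos φ = 0.918679, sin λ = 0.505668, cos λ = 0.862728.
ΔE = −sin λ·ΔX + cos λ·ΔY = −(0.505668)·(172) + (0.862728)·(-146) = -212.93 m.
ΔN = −sin φ cos λ·ΔX − sin φ sin λ·ΔY + cos φ·ΔZ = −(-0.395005)(0.862728)(172) − (-0.395005)(0.505668)(-146) + (0.918679)(234) = 244.42 m.
Horizontal magnitude = √(ΔE² + ΔN²) = √((-212.93)² + 244.42²) = 324.17 m.

324.2 m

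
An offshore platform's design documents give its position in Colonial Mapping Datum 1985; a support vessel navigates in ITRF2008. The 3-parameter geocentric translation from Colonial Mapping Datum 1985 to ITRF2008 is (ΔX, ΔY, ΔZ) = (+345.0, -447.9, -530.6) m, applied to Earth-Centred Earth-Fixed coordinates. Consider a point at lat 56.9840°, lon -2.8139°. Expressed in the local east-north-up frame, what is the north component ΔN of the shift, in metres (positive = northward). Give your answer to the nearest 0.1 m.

ΔN = -596.5 m

The local north axis is (−sin φ cos λ, −sin φ sin λ, cos φ), giving ΔN = -288.940 − 18.438 − 289.110 = -596.49 m.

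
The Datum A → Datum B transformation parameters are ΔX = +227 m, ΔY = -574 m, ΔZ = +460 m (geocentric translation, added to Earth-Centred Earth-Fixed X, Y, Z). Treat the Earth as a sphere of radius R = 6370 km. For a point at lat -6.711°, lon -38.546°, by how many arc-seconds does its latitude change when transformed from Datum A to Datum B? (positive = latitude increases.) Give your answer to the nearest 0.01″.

Δφ = 16.82″

sin φ = -0.116861, cos φ = 0.993148, sin λ = -0.623143, cos λ = 0.782108.
North component: ΔN = −sin φ cos λ·ΔX − sin φ sin λ·ΔY + cos φ·ΔZ = −(-0.116861)(0.782108)(227) − (-0.116861)(-0.623143)(-574) + (0.993148)(460) = 519.40 m.
1° of latitude spans πR/180 = 111177 m, so Δφ = 519.40 / 111177 × 3600 = 16.818″.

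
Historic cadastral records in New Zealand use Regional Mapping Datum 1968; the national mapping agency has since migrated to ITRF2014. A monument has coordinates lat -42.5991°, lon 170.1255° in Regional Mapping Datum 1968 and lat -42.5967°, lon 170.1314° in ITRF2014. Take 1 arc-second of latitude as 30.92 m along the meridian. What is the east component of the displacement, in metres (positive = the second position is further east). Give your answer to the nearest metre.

Δφ = -42.5967° − -42.5991° = +0.0024°; Δλ = 170.1314° − 170.1255° = +0.0059°.
1° of latitude = 3600 × 30.92 = 111312 m.
ΔN = Δφ × 111312 = 267.1 m; ΔE = Δλ × 111312 × cos(-42.5991°) = +0.0059 × 111312 × 0.736108 = 483.4 m.

ΔE = 483 m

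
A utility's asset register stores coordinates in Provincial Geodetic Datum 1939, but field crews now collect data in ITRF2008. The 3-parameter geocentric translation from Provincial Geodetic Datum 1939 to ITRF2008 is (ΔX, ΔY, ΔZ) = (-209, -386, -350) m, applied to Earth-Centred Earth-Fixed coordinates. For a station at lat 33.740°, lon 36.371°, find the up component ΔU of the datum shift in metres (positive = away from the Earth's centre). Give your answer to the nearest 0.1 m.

ΔU = -524.7 m

The local up (radial) axis is (cos φ cos λ, cos φ sin λ, sin φ), giving ΔU = -139.941 − 190.348 − 194.399 = -524.69 m.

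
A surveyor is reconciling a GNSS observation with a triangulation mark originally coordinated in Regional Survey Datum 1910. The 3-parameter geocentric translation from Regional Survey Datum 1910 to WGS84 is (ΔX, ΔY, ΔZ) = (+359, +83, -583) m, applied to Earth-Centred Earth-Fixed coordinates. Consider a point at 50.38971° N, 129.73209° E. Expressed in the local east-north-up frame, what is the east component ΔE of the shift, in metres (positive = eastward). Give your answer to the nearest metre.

ΔE = -329 m

The local east axis at (φ, λ) is (−sin λ, cos λ, 0), so ΔE = −sin(129.73209°)·359 + cos(129.73209°)·83 = -329.14 m.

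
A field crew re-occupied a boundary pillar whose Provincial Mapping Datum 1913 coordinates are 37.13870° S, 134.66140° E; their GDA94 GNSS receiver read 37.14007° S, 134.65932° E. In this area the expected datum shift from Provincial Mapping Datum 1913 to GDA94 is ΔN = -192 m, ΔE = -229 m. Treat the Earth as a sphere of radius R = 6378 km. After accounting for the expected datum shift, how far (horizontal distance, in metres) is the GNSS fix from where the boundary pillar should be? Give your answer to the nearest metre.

Observed coordinate differences: Δφ = -0.00137°, Δλ = -0.00208°.
Converting to metres (1° lat = 111317 m, cos φ = 0.797176): observed ΔN = -152.5 m, observed ΔE = -184.6 m.
Subtracting the expected shift leaves a residual of -152.5 − (-192) = 39.5 m north and -184.6 − (-229) = 44.4 m east.
Residual distance = √(39.5² + 44.4²) = 59.4 m.

59 m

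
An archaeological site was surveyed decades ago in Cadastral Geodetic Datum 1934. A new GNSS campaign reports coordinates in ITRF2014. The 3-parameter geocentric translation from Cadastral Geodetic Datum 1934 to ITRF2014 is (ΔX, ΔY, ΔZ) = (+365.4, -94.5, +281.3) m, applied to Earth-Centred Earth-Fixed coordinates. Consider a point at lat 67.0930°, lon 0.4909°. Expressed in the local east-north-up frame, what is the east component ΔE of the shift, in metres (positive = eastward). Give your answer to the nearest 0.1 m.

ΔE = -97.6 m

The local east axis at (φ, λ) is (−sin λ, cos λ, 0), so ΔE = −sin(0.4909°)·365.4 + cos(0.4909°)·(-94.5) = -97.63 m.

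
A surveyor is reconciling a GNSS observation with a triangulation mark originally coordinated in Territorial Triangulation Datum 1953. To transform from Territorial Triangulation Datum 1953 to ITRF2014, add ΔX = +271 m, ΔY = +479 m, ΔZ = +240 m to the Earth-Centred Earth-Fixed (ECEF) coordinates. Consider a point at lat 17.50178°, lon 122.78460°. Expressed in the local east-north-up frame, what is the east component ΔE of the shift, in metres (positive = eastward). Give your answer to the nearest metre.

At φ = 17.50178°, λ = 122.78460°: sin φ = 0.300735, cos φ = 0.953708, sin λ = 0.840712, cos λ = -0.541482.
ΔE = −sin λ·ΔX + cos λ·ΔY = −(0.840712)·(271) + (-0.541482)·(479) = -487.20 m.

ΔE = -487 m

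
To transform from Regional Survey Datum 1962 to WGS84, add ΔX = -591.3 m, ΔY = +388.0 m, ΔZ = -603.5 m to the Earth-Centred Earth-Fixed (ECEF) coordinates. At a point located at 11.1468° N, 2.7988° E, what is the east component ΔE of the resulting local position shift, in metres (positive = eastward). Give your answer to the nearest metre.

The local east axis at (φ, λ) is (−sin λ, cos λ, 0), so ΔE = −sin(2.7988°)·(-591.3) + cos(2.7988°)·388.0 = 416.41 m.

ΔE = 416 m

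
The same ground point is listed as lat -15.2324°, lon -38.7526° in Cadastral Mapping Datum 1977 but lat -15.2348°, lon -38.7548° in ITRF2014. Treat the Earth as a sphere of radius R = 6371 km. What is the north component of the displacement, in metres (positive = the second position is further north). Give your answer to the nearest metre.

Δφ = -15.2348° − -15.2324° = -0.0024°; Δλ = -38.7548° − -38.7526° = -0.0022°.
1° along a meridian = πR/180 = 111195 m.
ΔN = Δφ × 111195 = -266.9 m; ΔE = Δλ × 111195 × cos(-15.2324°) = -0.0022 × 111195 × 0.964868 = -236.0 m.

ΔN = -267 m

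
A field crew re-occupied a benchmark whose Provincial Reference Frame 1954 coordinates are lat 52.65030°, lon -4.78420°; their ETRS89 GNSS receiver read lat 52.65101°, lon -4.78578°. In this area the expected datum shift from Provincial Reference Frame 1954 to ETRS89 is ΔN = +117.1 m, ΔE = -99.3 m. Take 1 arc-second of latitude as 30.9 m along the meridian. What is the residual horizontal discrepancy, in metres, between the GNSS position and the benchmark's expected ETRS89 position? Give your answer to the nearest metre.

39 m

Observed coordinate differences: Δφ = +0.00071°, Δλ = -0.00158°.
Converting to metres (1° lat = 111240 m, cos φ = 0.606678): observed ΔN = 79.0 m, observed ΔE = -106.6 m.
Subtracting the expected shift leaves a residual of 79.0 − (117.1) = -38.1 m north and -106.6 − (-99.3) = -7.3 m east.
Residual distance = √((-38.1)² + (-7.3)²) = 38.8 m.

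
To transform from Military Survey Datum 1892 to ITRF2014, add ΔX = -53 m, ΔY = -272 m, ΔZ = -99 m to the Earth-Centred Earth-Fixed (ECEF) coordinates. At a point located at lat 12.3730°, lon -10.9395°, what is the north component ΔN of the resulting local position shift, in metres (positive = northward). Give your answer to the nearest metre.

ΔN = -97 m

The local north axis is (−sin φ cos λ, −sin φ sin λ, cos φ), giving ΔN = 11.150 − 11.060 − 96.701 = -96.61 m.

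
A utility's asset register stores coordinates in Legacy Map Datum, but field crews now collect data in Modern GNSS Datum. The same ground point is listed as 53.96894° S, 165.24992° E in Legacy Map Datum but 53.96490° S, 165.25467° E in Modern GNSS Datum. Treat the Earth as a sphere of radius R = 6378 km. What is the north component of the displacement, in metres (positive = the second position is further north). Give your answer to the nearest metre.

ΔN = 450 m

Δφ = -53.96490° − -53.96894° = +0.00404°; Δλ = 165.25467° − 165.24992° = +0.00475°.
1° along a meridian = πR/180 = 111317 m.
ΔN = Δφ × 111317 = 449.7 m; ΔE = Δλ × 111317 × cos(-53.96894°) = +0.00475 × 111317 × 0.588224 = 311.0 m.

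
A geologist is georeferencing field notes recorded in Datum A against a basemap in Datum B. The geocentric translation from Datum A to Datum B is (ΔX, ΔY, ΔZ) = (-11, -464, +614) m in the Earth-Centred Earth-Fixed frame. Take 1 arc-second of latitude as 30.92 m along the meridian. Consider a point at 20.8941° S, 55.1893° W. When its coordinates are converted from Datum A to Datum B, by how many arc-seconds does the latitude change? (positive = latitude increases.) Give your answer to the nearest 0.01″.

Δφ = 22.87″

sin φ = -0.356642, cos φ = 0.934241, sin λ = -0.821043, cos λ = 0.570867.
North component: ΔN = −sin φ cos λ·ΔX − sin φ sin λ·ΔY + cos φ·ΔZ = −(-0.356642)(0.570867)(-11) − (-0.356642)(-0.821043)(-464) + (0.934241)(614) = 707.25 m.
1° of latitude spans 3600 × 30.92 = 111312 m, so Δφ = 707.25 / 111312 × 3600 = 22.874″.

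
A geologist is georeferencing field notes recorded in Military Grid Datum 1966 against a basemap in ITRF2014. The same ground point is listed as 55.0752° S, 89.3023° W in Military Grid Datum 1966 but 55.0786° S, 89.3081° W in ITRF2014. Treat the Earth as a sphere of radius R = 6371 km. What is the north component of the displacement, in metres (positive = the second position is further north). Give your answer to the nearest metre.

Δφ = -55.0786° − -55.0752° = -0.0034°; Δλ = -89.3081° − -89.3023° = -0.0058°.
1° along a meridian = πR/180 = 111195 m.
ΔN = Δφ × 111195 = -378.1 m; ΔE = Δλ × 111195 × cos(-55.0752°) = -0.0058 × 111195 × 0.572501 = -369.2 m.

ΔN = -378 m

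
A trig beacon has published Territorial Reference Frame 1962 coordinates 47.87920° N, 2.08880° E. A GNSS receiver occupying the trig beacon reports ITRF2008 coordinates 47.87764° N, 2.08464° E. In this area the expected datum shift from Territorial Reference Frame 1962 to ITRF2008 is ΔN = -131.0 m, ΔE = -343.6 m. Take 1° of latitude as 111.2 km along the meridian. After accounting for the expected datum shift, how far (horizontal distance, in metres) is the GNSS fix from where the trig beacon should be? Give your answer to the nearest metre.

54 m

Observed coordinate differences: Δφ = -0.00156°, Δλ = -0.00416°.
Converting to metres (1° lat = 111200 m, cos φ = 0.670696): observed ΔN = -173.5 m, observed ΔE = -310.3 m.
Subtracting the expected shift leaves a residual of -173.5 − (-131.0) = -42.5 m north and -310.3 − (-343.6) = 33.3 m east.
Residual distance = √((-42.5)² + 33.3²) = 54.0 m.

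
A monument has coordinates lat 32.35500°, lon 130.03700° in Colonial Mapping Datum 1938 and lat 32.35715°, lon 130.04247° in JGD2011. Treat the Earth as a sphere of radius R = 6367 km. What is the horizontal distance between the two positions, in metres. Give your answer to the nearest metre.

566 m

Δφ = 32.35715° − 32.35500° = +0.00215°; Δλ = 130.04247° − 130.03700° = +0.00547°.
1° along a meridian = πR/180 = 111125 m.
ΔN = Δφ × 111125 = 238.9 m; ΔE = Δλ × 111125 × cos(32.35500°) = +0.00547 × 111125 × 0.844749 = 513.5 m.
Distance = √(ΔE² + ΔN²) = √(513.5² + 238.9²) = 566.3 m.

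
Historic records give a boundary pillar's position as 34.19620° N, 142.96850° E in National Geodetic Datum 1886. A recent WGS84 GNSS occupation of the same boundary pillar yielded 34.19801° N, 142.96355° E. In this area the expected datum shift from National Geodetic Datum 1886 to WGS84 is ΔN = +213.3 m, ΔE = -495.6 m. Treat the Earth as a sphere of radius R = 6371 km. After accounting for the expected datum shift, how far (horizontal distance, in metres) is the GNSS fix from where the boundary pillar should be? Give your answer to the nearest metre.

42 m

Observed coordinate differences: Δφ = +0.00181°, Δλ = -0.00495°.
Converting to metres (1° lat = 111195 m, cos φ = 0.827118): observed ΔN = 201.3 m, observed ΔE = -455.3 m.
Subtracting the expected shift leaves a residual of 201.3 − (213.3) = -12.0 m north and -455.3 − (-495.6) = 40.3 m east.
Residual distance = √((-12.0)² + 40.3²) = 42.1 m.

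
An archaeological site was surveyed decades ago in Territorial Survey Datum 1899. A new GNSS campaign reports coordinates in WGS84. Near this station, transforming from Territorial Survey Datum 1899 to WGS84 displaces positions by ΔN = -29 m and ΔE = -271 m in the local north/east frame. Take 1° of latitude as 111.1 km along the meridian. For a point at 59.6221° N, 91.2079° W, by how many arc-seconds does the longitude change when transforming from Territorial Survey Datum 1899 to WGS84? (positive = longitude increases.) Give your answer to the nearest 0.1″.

At latitude 59.6221°, cos φ = 0.505701.
1° of longitude at this latitude = 111.1 × cos φ = 56.18 km, so Δλ = -271.0 / 56183.4 = -0.0048235° = -17.365″.

Δλ = -17.4″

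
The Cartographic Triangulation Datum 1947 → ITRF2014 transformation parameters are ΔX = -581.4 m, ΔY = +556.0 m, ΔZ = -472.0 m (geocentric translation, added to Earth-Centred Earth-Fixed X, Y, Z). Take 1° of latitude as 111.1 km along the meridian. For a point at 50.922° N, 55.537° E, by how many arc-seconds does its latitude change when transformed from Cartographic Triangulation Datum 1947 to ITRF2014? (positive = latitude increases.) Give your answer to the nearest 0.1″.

sin φ = 0.776289, cos φ = 0.630378, sin λ = 0.824492, cos λ = 0.565874.
North component: ΔN = −sin φ cos λ·ΔX − sin φ sin λ·ΔY + cos φ·ΔZ = −(0.776289)(0.565874)(-581.4) − (0.776289)(0.824492)(556.0) + (0.630378)(-472.0) = -398.00 m.
1° of latitude spans 111100 m, so Δφ = -398.00 / 111100 × 3600 = -12.897″.

Δφ = -12.9″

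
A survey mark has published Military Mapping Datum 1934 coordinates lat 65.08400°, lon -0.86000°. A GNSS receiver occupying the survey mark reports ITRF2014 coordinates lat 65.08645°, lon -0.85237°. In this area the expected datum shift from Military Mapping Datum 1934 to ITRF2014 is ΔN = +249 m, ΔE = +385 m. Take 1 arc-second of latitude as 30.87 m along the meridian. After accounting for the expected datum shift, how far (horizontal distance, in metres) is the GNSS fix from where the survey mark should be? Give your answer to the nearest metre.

Observed coordinate differences: Δφ = +0.00245°, Δλ = +0.00763°.
Converting to metres (1° lat = 111132 m, cos φ = 0.421289): observed ΔN = 272.3 m, observed ΔE = 357.2 m.
Subtracting the expected shift leaves a residual of 272.3 − (249) = 23.3 m north and 357.2 − (385) = -27.8 m east.
Residual distance = √(23.3² + (-27.8)²) = 36.2 m.

36 m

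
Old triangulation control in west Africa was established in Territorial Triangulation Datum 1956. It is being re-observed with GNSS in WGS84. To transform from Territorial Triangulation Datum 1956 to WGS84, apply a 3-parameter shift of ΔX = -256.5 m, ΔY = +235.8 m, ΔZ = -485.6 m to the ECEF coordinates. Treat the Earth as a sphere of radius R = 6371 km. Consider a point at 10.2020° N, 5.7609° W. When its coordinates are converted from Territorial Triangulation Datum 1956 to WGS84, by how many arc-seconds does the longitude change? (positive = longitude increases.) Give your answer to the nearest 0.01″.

sin φ = 0.177119, cos φ = 0.984189, sin λ = -0.100377, cos λ = 0.994949.
East component: ΔE = −sin λ·ΔX + cos λ·ΔY = −(-0.100377)(-256.5) + (0.994949)(235.8) = 208.86 m.
1° of latitude spans πR/180 = 111195 m; at latitude φ, 1° of longitude spans that × cos φ = 109436.9 m, so Δλ = 208.86 / 109436.9 × 3600 = 6.871″.

Δλ = 6.87″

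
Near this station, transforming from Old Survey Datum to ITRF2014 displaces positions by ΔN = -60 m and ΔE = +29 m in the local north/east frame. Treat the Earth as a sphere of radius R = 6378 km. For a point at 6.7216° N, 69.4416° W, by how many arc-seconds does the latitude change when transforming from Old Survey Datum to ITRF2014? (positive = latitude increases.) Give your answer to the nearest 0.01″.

On a sphere of radius R, 1 rad of latitude = R, so Δφ = ΔN / R = -60.0 / 6378000 = -9.4073e-06 rad = -1.940″.

Δφ = -1.94″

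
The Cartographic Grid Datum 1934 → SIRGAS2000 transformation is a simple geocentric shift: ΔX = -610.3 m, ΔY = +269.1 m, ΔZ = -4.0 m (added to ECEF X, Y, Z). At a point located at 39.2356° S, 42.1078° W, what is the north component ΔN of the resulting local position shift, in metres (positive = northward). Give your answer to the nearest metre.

ΔN = -404 m

At φ = -39.2356°, λ = -42.1078°: sin φ = -0.632511, cos φ = 0.774552, sin λ = -0.670528, cos λ = 0.741885.
ΔN = −sin φ cos λ·ΔX − sin φ sin λ·ΔY + cos φ·ΔZ = −(-0.632511)(0.741885)(-610.3) − (-0.632511)(-0.670528)(269.1) + (0.774552)(-4.0) = -403.61 m.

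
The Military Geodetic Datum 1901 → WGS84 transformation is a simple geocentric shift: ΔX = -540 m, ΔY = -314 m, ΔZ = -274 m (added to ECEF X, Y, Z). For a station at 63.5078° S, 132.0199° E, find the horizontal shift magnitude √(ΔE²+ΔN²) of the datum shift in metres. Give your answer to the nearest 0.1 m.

611.4 m

At φ = -63.5078°, λ = 132.0199°: sin φ = -0.894995, cos φ = 0.446076, sin λ = 0.742912, cos λ = -0.669389.
ΔE = −sin λ·ΔX + cos λ·ΔY = −(0.742912)·(-540) + (-0.669389)·(-314) = 611.36 m.
ΔN = −sin φ cos λ·ΔX − sin φ sin λ·ΔY + cos φ·ΔZ = −(-0.894995)(-0.669389)(-540) − (-0.894995)(0.742912)(-314) + (0.446076)(-274) = -7.49 m.
Horizontal magnitude = √(ΔE² + ΔN²) = √(611.36² + (-7.49)²) = 611.41 m.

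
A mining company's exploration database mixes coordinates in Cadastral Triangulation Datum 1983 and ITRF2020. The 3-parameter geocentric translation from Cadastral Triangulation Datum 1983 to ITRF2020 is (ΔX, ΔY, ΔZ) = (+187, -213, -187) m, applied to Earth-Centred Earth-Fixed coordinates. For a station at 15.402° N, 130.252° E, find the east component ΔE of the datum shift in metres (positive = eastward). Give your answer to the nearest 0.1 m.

At φ = 15.402°, λ = 130.252°: sin φ = 0.265590, cos φ = 0.964086, sin λ = 0.763210, cos λ = -0.646151.
ΔE = −sin λ·ΔX + cos λ·ΔY = −(0.763210)·(187) + (-0.646151)·(-213) = -5.09 m.

ΔE = -5.1 m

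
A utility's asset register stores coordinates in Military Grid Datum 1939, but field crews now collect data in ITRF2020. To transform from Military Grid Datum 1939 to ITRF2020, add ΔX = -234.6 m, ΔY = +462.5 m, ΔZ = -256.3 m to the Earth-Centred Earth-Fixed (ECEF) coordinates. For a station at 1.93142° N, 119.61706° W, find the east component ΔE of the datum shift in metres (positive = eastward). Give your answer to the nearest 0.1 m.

ΔE = -432.5 m

At φ = 1.93142°, λ = -119.61706°: sin φ = 0.033703, cos φ = 0.999432, sin λ = -0.869348, cos λ = -0.494201.
ΔE = −sin λ·ΔX + cos λ·ΔY = −(-0.869348)·(-234.6) + (-0.494201)·(462.5) = -432.52 m.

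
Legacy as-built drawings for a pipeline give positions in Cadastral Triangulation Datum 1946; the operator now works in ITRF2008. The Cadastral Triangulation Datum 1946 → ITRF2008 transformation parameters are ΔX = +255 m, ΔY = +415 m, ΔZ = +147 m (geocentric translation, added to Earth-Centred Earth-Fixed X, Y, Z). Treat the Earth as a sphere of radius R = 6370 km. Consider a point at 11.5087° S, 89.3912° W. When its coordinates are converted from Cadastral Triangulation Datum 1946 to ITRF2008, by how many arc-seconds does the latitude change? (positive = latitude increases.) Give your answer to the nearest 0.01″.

sin φ = -0.199517, cos φ = 0.979894, sin λ = -0.999944, cos λ = 0.010625.
North component: ΔN = −sin φ cos λ·ΔX − sin φ sin λ·ΔY + cos φ·ΔZ = −(-0.199517)(0.010625)(255) − (-0.199517)(-0.999944)(415) + (0.979894)(147) = 61.79 m.
1° of latitude spans πR/180 = 111177 m, so Δφ = 61.79 / 111177 × 3600 = 2.001″.

Δφ = 2.00″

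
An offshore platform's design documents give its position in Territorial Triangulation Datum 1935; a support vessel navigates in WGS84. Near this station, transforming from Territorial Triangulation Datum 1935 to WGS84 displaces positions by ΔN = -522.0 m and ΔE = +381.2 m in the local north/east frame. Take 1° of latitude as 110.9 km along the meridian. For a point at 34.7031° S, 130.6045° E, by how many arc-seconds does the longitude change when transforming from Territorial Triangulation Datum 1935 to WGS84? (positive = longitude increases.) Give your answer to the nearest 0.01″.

Δλ = 15.05″

At latitude -34.7031°, cos φ = 0.822113.
1° of longitude at this latitude = 110.9 × cos φ = 91.17 km, so Δλ = 381.2 / 91172.4 = 0.0041811° = 15.052″.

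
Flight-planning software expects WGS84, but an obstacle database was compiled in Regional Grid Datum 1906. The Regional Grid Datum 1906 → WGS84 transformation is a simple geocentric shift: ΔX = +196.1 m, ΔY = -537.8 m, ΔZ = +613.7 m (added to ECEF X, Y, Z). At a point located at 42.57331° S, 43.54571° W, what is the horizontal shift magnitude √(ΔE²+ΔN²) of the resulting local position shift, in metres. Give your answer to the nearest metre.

838 m

At φ = -42.57331°, λ = -43.54571°: sin φ = -0.676533, cos φ = 0.736412, sin λ = -0.688933, cos λ = 0.724825.
ΔE = −sin λ·ΔX + cos λ·ΔY = −(-0.688933)·(196.1) + (0.724825)·(-537.8) = -254.71 m.
ΔN = −sin φ cos λ·ΔX − sin φ sin λ·ΔY + cos φ·ΔZ = −(-0.676533)(0.724825)(196.1) − (-0.676533)(-0.688933)(-537.8) + (0.736412)(613.7) = 798.76 m.
Horizontal magnitude = √(ΔE² + ΔN²) = √((-254.71)² + 798.76²) = 838.39 m.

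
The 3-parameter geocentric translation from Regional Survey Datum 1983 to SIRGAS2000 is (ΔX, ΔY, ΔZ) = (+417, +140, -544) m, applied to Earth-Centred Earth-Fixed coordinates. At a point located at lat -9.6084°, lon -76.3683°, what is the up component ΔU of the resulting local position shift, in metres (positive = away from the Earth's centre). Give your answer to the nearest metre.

ΔU = 54 m

At φ = -9.6084°, λ = -76.3683°: sin φ = -0.166913, cos φ = 0.985972, sin λ = -0.971831, cos λ = 0.235680.
ΔU = cos φ cos λ·ΔX + cos φ sin λ·ΔY + sin φ·ΔZ = (0.985972)(0.235680)(417) + (0.985972)(-0.971831)(140) + (-0.166913)(-544) = 53.55 m.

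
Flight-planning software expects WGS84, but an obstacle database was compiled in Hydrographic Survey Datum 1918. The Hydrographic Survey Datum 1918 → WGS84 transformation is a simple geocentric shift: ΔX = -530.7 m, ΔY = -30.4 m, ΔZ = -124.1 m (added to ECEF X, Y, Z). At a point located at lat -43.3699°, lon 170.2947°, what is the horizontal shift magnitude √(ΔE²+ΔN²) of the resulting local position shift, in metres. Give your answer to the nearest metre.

291 m

At φ = -43.3699°, λ = 170.2947°: sin φ = -0.686706, cos φ = 0.726936, sin λ = 0.168581, cos λ = -0.985688.
ΔE = −sin λ·ΔX + cos λ·ΔY = −(0.168581)·(-530.7) + (-0.985688)·(-30.4) = 119.43 m.
ΔN = −sin φ cos λ·ΔX − sin φ sin λ·ΔY + cos φ·ΔZ = −(-0.686706)(-0.985688)(-530.7) − (-0.686706)(0.168581)(-30.4) + (0.726936)(-124.1) = 265.49 m.
Horizontal magnitude = √(ΔE² + ΔN²) = √(119.43² + 265.49²) = 291.11 m.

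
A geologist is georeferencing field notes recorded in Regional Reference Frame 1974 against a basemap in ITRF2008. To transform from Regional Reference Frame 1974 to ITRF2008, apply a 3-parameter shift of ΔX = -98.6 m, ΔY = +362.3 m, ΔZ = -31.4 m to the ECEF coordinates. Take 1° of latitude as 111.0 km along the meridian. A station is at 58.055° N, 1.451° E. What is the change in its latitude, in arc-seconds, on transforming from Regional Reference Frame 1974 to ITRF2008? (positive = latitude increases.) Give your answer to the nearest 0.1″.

Δφ = 1.9″

sin φ = 0.848556, cos φ = 0.529105, sin λ = 0.025322, cos λ = 0.999679.
North component: ΔN = −sin φ cos λ·ΔX − sin φ sin λ·ΔY + cos φ·ΔZ = −(0.848556)(0.999679)(-98.6) − (0.848556)(0.025322)(362.3) + (0.529105)(-31.4) = 59.24 m.
1° of latitude spans 111000 m, so Δφ = 59.24 / 111000 × 3600 = 1.921″.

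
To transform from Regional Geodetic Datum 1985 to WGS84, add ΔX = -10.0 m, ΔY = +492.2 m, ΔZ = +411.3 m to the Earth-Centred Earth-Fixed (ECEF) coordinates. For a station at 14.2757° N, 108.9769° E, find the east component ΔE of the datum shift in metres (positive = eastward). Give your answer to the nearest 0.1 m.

The local east axis at (φ, λ) is (−sin λ, cos λ, 0), so ΔE = −sin(108.9769°)·(-10.0) + cos(108.9769°)·492.2 = -150.60 m.

ΔE = -150.6 m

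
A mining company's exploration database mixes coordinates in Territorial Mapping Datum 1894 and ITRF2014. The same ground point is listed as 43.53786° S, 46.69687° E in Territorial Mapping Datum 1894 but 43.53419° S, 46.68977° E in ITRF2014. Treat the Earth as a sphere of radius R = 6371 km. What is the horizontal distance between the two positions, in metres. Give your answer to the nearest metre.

703 m

Δφ = -43.53419° − -43.53786° = +0.00367°; Δλ = 46.68977° − 46.69687° = -0.00710°.
1° along a meridian = πR/180 = 111195 m.
ΔN = Δφ × 111195 = 408.1 m; ΔE = Δλ × 111195 × cos(-43.53786°) = -0.00710 × 111195 × 0.724919 = -572.3 m.
Distance = √(ΔE² + ΔN²) = √((-572.3)² + 408.1²) = 702.9 m.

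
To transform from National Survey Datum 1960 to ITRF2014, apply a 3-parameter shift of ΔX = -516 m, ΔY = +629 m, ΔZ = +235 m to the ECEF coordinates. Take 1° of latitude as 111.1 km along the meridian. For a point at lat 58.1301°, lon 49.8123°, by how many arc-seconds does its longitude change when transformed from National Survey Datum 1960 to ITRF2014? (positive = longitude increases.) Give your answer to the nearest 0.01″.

sin φ = 0.849249, cos φ = 0.527992, sin λ = 0.763935, cos λ = 0.645294.
East component: ΔE = −sin λ·ΔX + cos λ·ΔY = −(0.763935)(-516) + (0.645294)(629) = 800.08 m.
1° of latitude spans 111100 m; at latitude φ, 1° of longitude spans that × cos φ = 58659.9 m, so Δλ = 800.08 / 58659.9 × 3600 = 49.101″.

Δλ = 49.10″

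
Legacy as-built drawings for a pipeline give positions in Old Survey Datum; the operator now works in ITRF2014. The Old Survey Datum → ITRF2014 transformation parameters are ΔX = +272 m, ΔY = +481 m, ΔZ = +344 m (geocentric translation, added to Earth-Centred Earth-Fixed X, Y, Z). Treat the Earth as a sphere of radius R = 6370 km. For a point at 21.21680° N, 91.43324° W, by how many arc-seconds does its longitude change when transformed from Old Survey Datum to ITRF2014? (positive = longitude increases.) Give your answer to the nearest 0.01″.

Δλ = 9.03″

sin φ = 0.361898, cos φ = 0.932218, sin λ = -0.999687, cos λ = -0.025012.
East component: ΔE = −sin λ·ΔX + cos λ·ΔY = −(-0.999687)(272) + (-0.025012)(481) = 259.88 m.
1° of latitude spans πR/180 = 111177 m; at latitude φ, 1° of longitude spans that × cos φ = 103641.6 m, so Δλ = 259.88 / 103641.6 × 3600 = 9.027″.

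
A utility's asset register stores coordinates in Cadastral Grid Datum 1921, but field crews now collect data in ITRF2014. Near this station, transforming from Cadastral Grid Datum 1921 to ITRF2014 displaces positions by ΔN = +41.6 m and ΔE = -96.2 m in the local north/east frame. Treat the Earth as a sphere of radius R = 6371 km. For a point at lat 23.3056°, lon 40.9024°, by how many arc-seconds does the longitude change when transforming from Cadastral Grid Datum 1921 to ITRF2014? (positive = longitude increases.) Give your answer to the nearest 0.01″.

At latitude 23.3056°, cos φ = 0.918408.
One radian of longitude at latitude φ spans R cos φ, so Δλ = ΔE / (R cos φ) = -96.2 / (6371000 × 0.918408) = -1.6441e-05 rad = -3.391″.

Δλ = -3.39″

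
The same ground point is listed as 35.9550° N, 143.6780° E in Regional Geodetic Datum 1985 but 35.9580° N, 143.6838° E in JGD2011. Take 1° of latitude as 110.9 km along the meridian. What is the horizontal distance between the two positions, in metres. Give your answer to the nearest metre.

618 m

Δφ = 35.9580° − 35.9550° = +0.0030°; Δλ = 143.6838° − 143.6780° = +0.0058°.
ΔN = Δφ × 110900 = 332.7 m; ΔE = Δλ × 110900 × cos(35.9550°) = +0.0058 × 110900 × 0.809478 = 520.7 m.
Distance = √(ΔE² + ΔN²) = √(520.7² + 332.7²) = 617.9 m.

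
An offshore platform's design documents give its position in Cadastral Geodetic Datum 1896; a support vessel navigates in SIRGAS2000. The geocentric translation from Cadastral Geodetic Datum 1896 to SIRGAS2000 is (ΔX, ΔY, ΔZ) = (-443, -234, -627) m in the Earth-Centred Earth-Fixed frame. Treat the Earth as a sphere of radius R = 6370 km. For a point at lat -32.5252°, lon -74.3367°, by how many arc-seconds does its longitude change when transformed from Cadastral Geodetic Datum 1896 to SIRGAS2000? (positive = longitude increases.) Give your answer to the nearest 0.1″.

Δλ = -18.8″

sin φ = -0.537670, cos φ = 0.843155, sin λ = -0.962865, cos λ = 0.269984.
East component: ΔE = −sin λ·ΔX + cos λ·ΔY = −(-0.962865)(-443) + (0.269984)(-234) = -489.73 m.
1° of latitude spans πR/180 = 111177 m; at latitude φ, 1° of longitude spans that × cos φ = 93739.8 m, so Δλ = -489.73 / 93739.8 × 3600 = -18.807″.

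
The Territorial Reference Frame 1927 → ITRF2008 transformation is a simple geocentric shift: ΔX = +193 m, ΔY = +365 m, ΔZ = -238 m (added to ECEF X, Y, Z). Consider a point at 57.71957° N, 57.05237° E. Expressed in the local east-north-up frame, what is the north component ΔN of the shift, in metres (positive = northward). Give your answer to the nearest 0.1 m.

The local north axis is (−sin φ cos λ, −sin φ sin λ, cos φ), giving ΔN = -88.744 − 258.956 − 127.107 = -474.81 m.

ΔN = -474.8 m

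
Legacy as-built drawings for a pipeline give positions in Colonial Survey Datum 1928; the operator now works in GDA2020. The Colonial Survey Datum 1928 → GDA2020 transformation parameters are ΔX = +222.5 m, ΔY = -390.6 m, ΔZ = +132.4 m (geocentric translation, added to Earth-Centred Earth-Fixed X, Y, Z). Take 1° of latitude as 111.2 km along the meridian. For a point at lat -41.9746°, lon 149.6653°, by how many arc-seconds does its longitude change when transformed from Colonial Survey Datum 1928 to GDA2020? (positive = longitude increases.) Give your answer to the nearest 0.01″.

Δλ = 9.79″

sin φ = -0.668801, cos φ = 0.743441, sin λ = 0.505050, cos λ = -0.863090.
East component: ΔE = −sin λ·ΔX + cos λ·ΔY = −(0.505050)(222.5) + (-0.863090)(-390.6) = 224.75 m.
1° of latitude spans 111200 m; at latitude φ, 1° of longitude spans that × cos φ = 82670.7 m, so Δλ = 224.75 / 82670.7 × 3600 = 9.787″.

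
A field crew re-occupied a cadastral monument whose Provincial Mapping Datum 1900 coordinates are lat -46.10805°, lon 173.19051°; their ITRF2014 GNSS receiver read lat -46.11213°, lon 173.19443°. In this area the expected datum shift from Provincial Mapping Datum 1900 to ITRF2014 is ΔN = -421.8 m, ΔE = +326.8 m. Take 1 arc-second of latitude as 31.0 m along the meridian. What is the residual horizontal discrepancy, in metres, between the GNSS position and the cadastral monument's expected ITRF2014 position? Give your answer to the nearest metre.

Observed coordinate differences: Δφ = -0.00408°, Δλ = +0.00392°.
Converting to metres (1° lat = 111600 m, cos φ = 0.693301): observed ΔN = -455.3 m, observed ΔE = 303.3 m.
Subtracting the expected shift leaves a residual of -455.3 − (-421.8) = -33.5 m north and 303.3 − (326.8) = -23.5 m east.
Residual distance = √((-33.5)² + (-23.5)²) = 40.9 m.

41 m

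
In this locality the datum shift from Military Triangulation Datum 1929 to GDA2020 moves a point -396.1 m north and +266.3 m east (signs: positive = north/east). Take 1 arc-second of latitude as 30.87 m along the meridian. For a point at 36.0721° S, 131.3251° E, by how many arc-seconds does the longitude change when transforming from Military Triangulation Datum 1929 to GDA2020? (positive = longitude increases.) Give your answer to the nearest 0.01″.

Δλ = 10.67″

At latitude -36.0721°, cos φ = 0.808277.
1″ of longitude at this latitude = 30.87 × cos φ = 24.9515 m, so Δλ = 266.3 / 24.9515 = 10.673″.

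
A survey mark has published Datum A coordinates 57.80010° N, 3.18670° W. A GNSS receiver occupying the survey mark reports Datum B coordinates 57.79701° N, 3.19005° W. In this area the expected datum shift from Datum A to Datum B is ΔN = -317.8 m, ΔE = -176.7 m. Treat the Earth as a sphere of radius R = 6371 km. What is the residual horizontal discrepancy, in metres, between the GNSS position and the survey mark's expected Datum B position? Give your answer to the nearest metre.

34 m

Observed coordinate differences: Δφ = -0.00309°, Δλ = -0.00335°.
Converting to metres (1° lat = 111195 m, cos φ = 0.532875): observed ΔN = -343.6 m, observed ΔE = -198.5 m.
Subtracting the expected shift leaves a residual of -343.6 − (-317.8) = -25.8 m north and -198.5 − (-176.7) = -21.8 m east.
Residual distance = √((-25.8)² + (-21.8)²) = 33.8 m.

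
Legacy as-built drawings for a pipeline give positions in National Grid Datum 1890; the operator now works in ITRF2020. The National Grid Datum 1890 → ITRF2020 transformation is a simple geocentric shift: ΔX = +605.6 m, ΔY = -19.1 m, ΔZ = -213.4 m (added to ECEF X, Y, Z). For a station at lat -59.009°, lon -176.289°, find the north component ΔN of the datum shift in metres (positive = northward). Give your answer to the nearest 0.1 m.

ΔN = -626.9 m

At φ = -59.009°, λ = -176.289°: sin φ = -0.857248, cos φ = 0.514903, sin λ = -0.064724, cos λ = -0.997903.
ΔN = −sin φ cos λ·ΔX − sin φ sin λ·ΔY + cos φ·ΔZ = −(-0.857248)(-0.997903)(605.6) − (-0.857248)(-0.064724)(-19.1) + (0.514903)(-213.4) = -626.88 m.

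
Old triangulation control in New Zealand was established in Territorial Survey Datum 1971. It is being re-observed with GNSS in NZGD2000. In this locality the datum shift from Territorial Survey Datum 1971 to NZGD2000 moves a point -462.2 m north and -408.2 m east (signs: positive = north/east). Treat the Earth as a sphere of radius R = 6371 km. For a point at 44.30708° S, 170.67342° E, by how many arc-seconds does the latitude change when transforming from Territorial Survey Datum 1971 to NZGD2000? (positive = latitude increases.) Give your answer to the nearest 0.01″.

Δφ = -14.96″

On a sphere of radius R, 1 rad of latitude = R, so Δφ = ΔN / R = -462.2 / 6371000 = -7.2547e-05 rad = -14.964″.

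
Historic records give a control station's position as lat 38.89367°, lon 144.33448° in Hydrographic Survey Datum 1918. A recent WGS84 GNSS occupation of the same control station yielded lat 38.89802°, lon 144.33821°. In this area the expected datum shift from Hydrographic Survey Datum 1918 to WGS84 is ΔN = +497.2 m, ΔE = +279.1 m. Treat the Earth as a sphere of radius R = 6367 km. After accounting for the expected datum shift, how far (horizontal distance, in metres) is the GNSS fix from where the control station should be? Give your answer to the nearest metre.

Observed coordinate differences: Δφ = +0.00435°, Δλ = +0.00373°.
Converting to metres (1° lat = 111125 m, cos φ = 0.778313): observed ΔN = 483.4 m, observed ΔE = 322.6 m.
Subtracting the expected shift leaves a residual of 483.4 − (497.2) = -13.8 m north and 322.6 − (279.1) = 43.5 m east.
Residual distance = √((-13.8)² + 43.5²) = 45.6 m.

46 m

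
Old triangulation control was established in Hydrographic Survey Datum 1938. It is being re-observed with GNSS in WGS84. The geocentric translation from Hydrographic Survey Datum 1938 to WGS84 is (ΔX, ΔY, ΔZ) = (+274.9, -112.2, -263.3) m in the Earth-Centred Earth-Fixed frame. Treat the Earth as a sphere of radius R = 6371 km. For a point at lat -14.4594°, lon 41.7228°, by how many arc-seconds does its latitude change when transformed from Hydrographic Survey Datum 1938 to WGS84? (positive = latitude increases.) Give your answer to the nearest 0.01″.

Δφ = -7.20″

sin φ = -0.249694, cos φ = 0.968325, sin λ = 0.665527, cos λ = 0.746373.
North component: ΔN = −sin φ cos λ·ΔX − sin φ sin λ·ΔY + cos φ·ΔZ = −(-0.249694)(0.746373)(274.9) − (-0.249694)(0.665527)(-112.2) + (0.968325)(-263.3) = -222.37 m.
1° of latitude spans πR/180 = 111195 m, so Δφ = -222.37 / 111195 × 3600 = -7.199″.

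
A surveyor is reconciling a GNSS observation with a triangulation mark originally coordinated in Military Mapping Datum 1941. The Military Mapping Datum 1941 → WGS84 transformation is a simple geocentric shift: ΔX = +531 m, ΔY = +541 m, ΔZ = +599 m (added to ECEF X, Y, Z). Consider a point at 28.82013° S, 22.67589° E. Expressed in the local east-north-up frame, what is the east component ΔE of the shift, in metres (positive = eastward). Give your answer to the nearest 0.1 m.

ΔE = 294.5 m

At φ = -28.82013°, λ = 22.67589°: sin φ = -0.482062, cos φ = 0.876137, sin λ = 0.385518, cos λ = 0.922700.
ΔE = −sin λ·ΔX + cos λ·ΔY = −(0.385518)·(531) + (0.922700)·(541) = 294.47 m.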